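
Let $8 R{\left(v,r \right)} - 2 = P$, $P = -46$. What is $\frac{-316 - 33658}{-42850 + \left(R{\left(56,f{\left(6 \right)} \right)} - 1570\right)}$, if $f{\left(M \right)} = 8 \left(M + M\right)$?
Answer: $\frac{67948}{88851} \approx 0.76474$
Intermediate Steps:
$f{\left(M \right)} = 16 M$ ($f{\left(M \right)} = 8 \cdot 2 M = 16 M$)
$R{\left(v,r \right)} = - \frac{11}{2}$ ($R{\left(v,r \right)} = \frac{1}{4} + \frac{1}{8} \left(-46\right) = \frac{1}{4} - \frac{23}{4} = - \frac{11}{2}$)
$\frac{-316 - 33658}{-42850 + \left(R{\left(56,f{\left(6 \right)} \right)} - 1570\right)} = \frac{-316 - 33658}{-42850 - \frac{3151}{2}} = - \frac{33974}{-42850 - \frac{3151}{2}} = - \frac{33974}{- \frac{88851}{2}} = \left(-33974\right) \left(- \frac{2}{88851}\right) = \frac{67948}{88851}$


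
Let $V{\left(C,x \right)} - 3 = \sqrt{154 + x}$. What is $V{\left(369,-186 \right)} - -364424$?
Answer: $364427 + 4 i \sqrt{2} \approx 3.6443 \cdot 10^{5} + 5.6569 i$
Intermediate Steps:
$V{\left(C,x \right)} = 3 + \sqrt{154 + x}$
$V{\left(369,-186 \right)} - -364424 = \left(3 + \sqrt{154 - 186}\right) - -364424 = \left(3 + \sqrt{-32}\right) + 364424 = \left(3 + 4 i \sqrt{2}\right) + 364424 = 364427 + 4 i \sqrt{2}$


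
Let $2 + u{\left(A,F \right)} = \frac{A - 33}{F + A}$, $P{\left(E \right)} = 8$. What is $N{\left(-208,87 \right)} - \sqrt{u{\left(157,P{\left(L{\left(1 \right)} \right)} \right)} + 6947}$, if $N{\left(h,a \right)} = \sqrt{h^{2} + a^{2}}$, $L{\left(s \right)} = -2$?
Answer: $\sqrt{50833} - \frac{\sqrt{189098085}}{165} \approx 142.12$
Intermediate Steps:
$N{\left(h,a \right)} = \sqrt{a^{2} + h^{2}}$
$u{\left(A,F \right)} = -2 + \frac{-33 + A}{A + F}$ ($u{\left(A,F \right)} = -2 + \frac{A - 33}{F + A} = -2 + \frac{-33 + A}{A + F}$)
$N{\left(-208,87 \right)} - \sqrt{u{\left(157,P{\left(L{\left(1 \right)} \right)} \right)} + 6947} = \sqrt{87^{2} + \left(-208\right)^{2}} - \sqrt{\frac{-33 - 157 - 16}{157 + 8} + 6947} = \sqrt{7569 + 43264} - \sqrt{\frac{-33 - 157 - 16}{165} + 6947} = \sqrt{50833} - \sqrt{\frac{1}{165} \left(-206\right) + 6947} = \sqrt{50833} - \sqrt{- \frac{206}{165} + 6947} = \sqrt{50833} - \sqrt{\frac{1146049}{165}} = \sqrt{50833} - \frac{\sqrt{189098085}}{165}$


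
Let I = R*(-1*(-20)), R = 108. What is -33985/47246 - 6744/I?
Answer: -4083694/1063035 ≈ -3.8415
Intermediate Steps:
I = 2160 (I = 108*(-1*(-20)) = 108*20 = 2160)
-33985/47246 - 6744/I = -33985/47246 - 6744/2160 = -33985*1/47246 - 6744*1/2160 = -33985/47246 - 281/90 = -4083694/1063035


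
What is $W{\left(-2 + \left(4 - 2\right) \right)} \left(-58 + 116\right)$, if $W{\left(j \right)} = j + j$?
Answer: $0$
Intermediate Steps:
$W{\left(j \right)} = 2 j$
$W{\left(-2 + \left(4 - 2\right) \right)} \left(-58 + 116\right) = 2 \left(-2 + \left(4 - 2\right)\right) \left(-58 + 116\right) = 2 \left(-2 + \left(4 - 2\right)\right) 58 = 2 \left(-2 + 2\right) 58 = 2 \cdot 0 \cdot 58 = 0 \cdot 58 = 0$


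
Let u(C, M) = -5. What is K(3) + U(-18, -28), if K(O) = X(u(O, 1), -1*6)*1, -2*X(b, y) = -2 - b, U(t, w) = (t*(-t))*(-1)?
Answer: 645/2 ≈ 322.50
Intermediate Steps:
U(t, w) = t² (U(t, w) = -t²*(-1) = t²)
X(b, y) = 1 + b/2 (X(b, y) = -(-2 - b)/2 = 1 + b/2)
K(O) = -3/2 (K(O) = (1 + (½)*(-5))*1 = (1 - 5/2)*1 = -3/2*1 = -3/2)
K(3) + U(-18, -28) = -3/2 + (-18)² = -3/2 + 324 = 645/2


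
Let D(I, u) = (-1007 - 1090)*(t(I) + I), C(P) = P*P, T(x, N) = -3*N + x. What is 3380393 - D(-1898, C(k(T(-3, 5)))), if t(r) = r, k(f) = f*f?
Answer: -4579819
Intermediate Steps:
T(x, N) = x - 3*N
k(f) = f²
C(P) = P²
D(I, u) = -4194*I (D(I, u) = (-1007 - 1090)*(I + I) = -4194*I)
3380393 - D(-1898, C(k(T(-3, 5)))) = 3380393 - (-4194)*(-1898) = 3380393 - 1*7960212 = 3380393 - 7960212 = -4579819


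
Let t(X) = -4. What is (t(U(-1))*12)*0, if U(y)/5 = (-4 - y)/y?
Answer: 0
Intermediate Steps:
U(y) = 5*(-4 - y)/y (U(y) = 5*((-4 - y)/y) = 5*(-4 - y)/y)
(t(U(-1))*12)*0 = -4*12*0 = -48*0 = 0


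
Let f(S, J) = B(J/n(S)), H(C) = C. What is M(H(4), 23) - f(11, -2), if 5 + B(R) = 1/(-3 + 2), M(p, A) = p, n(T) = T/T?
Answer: 10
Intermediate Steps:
n(T) = 1
B(R) = -6 (B(R) = -5 + 1/(-3 + 2) = -5 + 1/(-1) = -5 - 1 = -6)
f(S, J) = -6
M(H(4), 23) - f(11, -2) = 4 - 1*(-6) = 4 + 6 = 10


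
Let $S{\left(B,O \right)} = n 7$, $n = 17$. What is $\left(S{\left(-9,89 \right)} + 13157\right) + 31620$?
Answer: $44896$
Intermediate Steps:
$S{\left(B,O \right)} = 119$ ($S{\left(B,O \right)} = 17 \cdot 7 = 119$)
$\left(S{\left(-9,89 \right)} + 13157\right) + 31620 = \left(119 + 13157\right) + 31620 = 13276 + 31620 = 44896$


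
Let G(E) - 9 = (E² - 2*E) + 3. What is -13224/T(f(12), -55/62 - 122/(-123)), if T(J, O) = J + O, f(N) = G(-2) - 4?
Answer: -3477456/4235 ≈ -821.12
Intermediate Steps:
G(E) = 12 + E² - 2*E (G(E) = 9 + ((E² - 2*E) + 3) = 9 + (3 + E² - 2*E) = 12 + E² - 2*E)
f(N) = 16 (f(N) = (12 + (-2)² - 2*(-2)) - 4 = (12 + 4 + 4) - 4 = 20 - 4 = 16)
-13224/T(f(12), -55/62 - 122/(-123)) = -13224/(16 + (-55/62 - 122/(-123))) = -13224/(16 + (-55*1/62 - 122*(-1/123))) = -13224/(16 + (-55/62 + 122/123)) = -13224/(16 + 799/7626) = -13224/122815/7626 = -13224*7626/122815 = -3477456/4235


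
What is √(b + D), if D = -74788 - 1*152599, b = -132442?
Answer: 3*I*√39981 ≈ 599.86*I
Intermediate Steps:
D = -227387 (D = -74788 - 152599 = -227387)
√(b + D) = √(-132442 - 227387) = √(-359829) = 3*I*√39981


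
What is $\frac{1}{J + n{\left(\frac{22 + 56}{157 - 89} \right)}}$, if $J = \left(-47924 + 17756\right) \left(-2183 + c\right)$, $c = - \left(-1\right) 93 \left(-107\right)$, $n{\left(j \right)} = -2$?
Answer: $\frac{1}{366058510} \approx 2.7318 \cdot 10^{-9}$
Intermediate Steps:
$c = -9951$ ($c = - \left(-93\right) \left(-107\right) = \left(-1\right) 9951 = -9951$)
$J = 366058512$ ($J = \left(-47924 + 17756\right) \left(-2183 - 9951\right) = \left(-30168\right) \left(-12134\right) = 366058512$)
$\frac{1}{J + n{\left(\frac{22 + 56}{157 - 89} \right)}} = \frac{1}{366058512 - 2} = \frac{1}{366058510}$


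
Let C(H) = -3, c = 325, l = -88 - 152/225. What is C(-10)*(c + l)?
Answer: -53173/75 ≈ -708.97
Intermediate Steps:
l = -19952/225 (l = -88 - 152/225 = -19952/225 ≈ -88.676)
C(-10)*(c + l) = -3*(325 - 19952/225) = -3*53173/225 = -53173/75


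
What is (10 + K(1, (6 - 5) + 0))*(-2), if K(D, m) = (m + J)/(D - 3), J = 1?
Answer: -18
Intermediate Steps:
K(D, m) = (1 + m)/(-3 + D) (K(D, m) = (m + 1)/(D - 3) = (1 + m)/(-3 + D))
(10 + K(1, (6 - 5) + 0))*(-2) = (10 + (1 + ((6 - 5) + 0))/(-3 + 1))*(-2) = (10 + (1 + (1 + 0))/(-2))*(-2) = (10 - (1 + 1)/2)*(-2) = (10 - ½*2)*(-2) = (10 - 1)*(-2) = 9*(-2) = -18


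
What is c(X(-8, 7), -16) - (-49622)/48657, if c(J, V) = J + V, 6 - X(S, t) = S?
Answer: -47692/48657 ≈ -0.98017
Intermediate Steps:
X(S, t) = 6 - S
c(X(-8, 7), -16) - (-49622)/48657 = ((6 - 1*(-8)) - 16) - (-49622)/48657 = ((6 + 8) - 16) - (-49622)/48657 = (14 - 16) - 1*(-49622/48657) = -2 + 49622/48657 = -47692/48657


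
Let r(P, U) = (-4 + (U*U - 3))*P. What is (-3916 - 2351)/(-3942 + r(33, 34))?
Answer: -2089/11325 ≈ -0.18446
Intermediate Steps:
r(P, U) = P*(-7 + U²) (r(P, U) = (-4 + (U² - 3))*P = (-4 + (-3 + U²))*P = (-7 + U²)*P = P*(-7 + U²))
(-3916 - 2351)/(-3942 + r(33, 34)) = (-3916 - 2351)/(-3942 + 33*(-7 + 34²)) = -6267/(-3942 + 33*(-7 + 1156)) = -6267/(-3942 + 33*1149) = -6267/(-3942 + 37917) = -6267/33975 = -6267*1/33975 = -2089/11325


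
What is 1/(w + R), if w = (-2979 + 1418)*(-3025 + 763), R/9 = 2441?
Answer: 1/3552951 ≈ 2.8146e-7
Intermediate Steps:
R = 21969 (R = 9*2441 = 21969)
w = 3530982 (w = -1561*(-2262) = 3530982)
1/(w + R) = 1/(3530982 + 21969) = 1/3552951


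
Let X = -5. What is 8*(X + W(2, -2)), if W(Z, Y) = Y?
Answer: -56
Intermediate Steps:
8*(X + W(2, -2)) = 8*(-5 - 2) = 8*(-7) = -56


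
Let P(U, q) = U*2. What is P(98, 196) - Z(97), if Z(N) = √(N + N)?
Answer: 196 - √194 ≈ 182.07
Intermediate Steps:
Z(N) = √2*√N (Z(N) = √(2*N) = √2*√N)
P(U, q) = 2*U
P(98, 196) - Z(97) = 2*98 - √2*√97 = 196 - √194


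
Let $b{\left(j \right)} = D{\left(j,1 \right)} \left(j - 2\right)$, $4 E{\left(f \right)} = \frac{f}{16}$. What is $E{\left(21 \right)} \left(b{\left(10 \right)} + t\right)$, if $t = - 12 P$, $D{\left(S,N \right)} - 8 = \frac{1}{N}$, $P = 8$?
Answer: $- \frac{63}{8} \approx -7.875$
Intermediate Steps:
$D{\left(S,N \right)} = 8 + \frac{1}{N}$
$E{\left(f \right)} = \frac{f}{64}$ ($E{\left(f \right)} = \frac{f \frac{1}{16}}{4} = \frac{\frac{1}{16} f}{4} = \frac{f}{64}$)
$t = -96$ ($t = \left(-12\right) 8 = -96$)
$b{\left(j \right)} = -18 + 9 j$ ($b{\left(j \right)} = \left(8 + 1^{-1}\right) \left(j - 2\right) = \left(8 + 1\right) \left(-2 + j\right) = 9 \left(-2 + j\right) = -18 + 9 j$)
$E{\left(21 \right)} \left(b{\left(10 \right)} + t\right) = \frac{1}{64} \cdot 21 \left(\left(-18 + 9 \cdot 10\right) - 96\right) = \frac{21 \left(\left(-18 + 90\right) - 96\right)}{64} = \frac{21 \left(72 - 96\right)}{64} = \frac{21}{64} \left(-24\right) = - \frac{63}{8}$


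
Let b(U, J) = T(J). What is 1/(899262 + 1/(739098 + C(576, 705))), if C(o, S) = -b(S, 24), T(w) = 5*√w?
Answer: 491236123504822146/441749978895858015401929 - 10*√6/441749978895858015401929 ≈ 1.1120e-6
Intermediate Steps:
b(U, J) = 5*√J
C(o, S) = -10*√6 (C(o, S) = -5*√24 = -5*2*√6 = -10*√6)
1/(899262 + 1/(739098 + C(576, 705))) = 1/(899262 + 1/(739098 - 10*√6))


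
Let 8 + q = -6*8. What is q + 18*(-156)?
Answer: -2864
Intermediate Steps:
q = -56 (q = -8 - 6*8 = -8 - 48 = -56)
q + 18*(-156) = -56 + 18*(-156) = -56 - 2808 = -2864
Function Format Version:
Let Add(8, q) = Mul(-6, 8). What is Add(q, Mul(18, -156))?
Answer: -2864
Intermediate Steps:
q = -56 (q = Add(-8, Mul(-6, 8)) = Add(-8, -48) = -56)
Add(q, Mul(18, -156)) = Add(-56, Mul(18, -156)) = Add(-56, -2808) = -2864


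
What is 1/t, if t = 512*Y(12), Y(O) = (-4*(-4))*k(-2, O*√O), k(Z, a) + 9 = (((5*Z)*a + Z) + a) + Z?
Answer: 13/1145233408 - 27*√3/143154176 ≈ -3.1533e-7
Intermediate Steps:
k(Z, a) = -9 + a + 2*Z + 5*Z*a (k(Z, a) = -9 + ((((5*Z)*a + Z) + a) + Z) = -9 + (((5*Z*a + Z) + a) + Z) = -9 + (((Z + 5*Z*a) + a) + Z) = -9 + ((Z + a + 5*Z*a) + Z) = -9 + (a + 2*Z + 5*Z*a) = -9 + a + 2*Z + 5*Z*a)
Y(O) = -208 - 144*O^(3/2) (Y(O) = (-4*(-4))*(-9 + O*√O + 2*(-2) + 5*(-2)*(O*√O)) = 16*(-9 + O^(3/2) - 4 + 5*(-2)*O^(3/2)) = 16*(-9 + O^(3/2) - 4 - 10*O^(3/2)) = 16*(-13 - 9*O^(3/2)) = -208 - 144*O^(3/2))
t = -106496 - 1769472*√3 (t = 512*(-208 - 3456*√3) = -106496 - 1769472*√3 ≈ -3.1713e+6)
1/t = 1/(-106496 - 1769472*√3)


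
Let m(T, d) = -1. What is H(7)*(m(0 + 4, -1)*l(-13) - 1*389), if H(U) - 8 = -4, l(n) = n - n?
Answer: -1556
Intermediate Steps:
l(n) = 0
H(U) = 4 (H(U) = 8 - 4 = 4)
H(7)*(m(0 + 4, -1)*l(-13) - 1*389) = 4*(-1*0 - 1*389) = 4*(0 - 389) = 4*(-389) = -1556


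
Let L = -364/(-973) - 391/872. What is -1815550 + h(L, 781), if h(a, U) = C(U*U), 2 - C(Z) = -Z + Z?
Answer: -1815548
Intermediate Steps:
C(Z) = 2 (C(Z) = 2 - (-Z + Z) = 2 - 1*0 = 2 + 0 = 2)
L = -9005/121208 (L = -364*(-1/973) - 391*1/872 = 52/139 - 391/872 = -9005/121208 ≈ -0.074294)
h(a, U) = 2
-1815550 + h(L, 781) = -1815550 + 2 = -1815548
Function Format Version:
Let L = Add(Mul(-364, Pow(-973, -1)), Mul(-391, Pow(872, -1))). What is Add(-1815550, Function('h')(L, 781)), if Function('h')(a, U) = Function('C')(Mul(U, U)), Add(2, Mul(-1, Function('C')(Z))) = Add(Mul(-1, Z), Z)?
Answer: -1815548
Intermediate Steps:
Function('C')(Z) = 2 (Function('C')(Z) = Add(2, Mul(-1, Add(Mul(-1, Z), Z))) = Add(2, Mul(-1, 0)) = Add(2, 0) = 2)
L = Rational(-9005, 121208) (L = Add(Mul(-364, Rational(-1, 973)), Mul(-391, Rational(1, 872))) = Add(Rational(52, 139), Rational(-391, 872)) = Rational(-9005, 121208) ≈ -0.074294)
Function('h')(a, U) = 2
Add(-1815550, Function('h')(L, 781)) = Add(-1815550, 2) = -1815548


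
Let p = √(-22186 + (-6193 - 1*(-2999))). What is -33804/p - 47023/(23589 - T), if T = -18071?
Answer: -47023/41660 + 1878*I*√705/235 ≈ -1.1287 + 212.19*I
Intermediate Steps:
p = 6*I*√705 (p = √(-22186 + (-6193 + 2999)) = √(-22186 - 3194) = √(-25380) = 6*I*√705 ≈ 159.31*I)
-33804/p - 47023/(23589 - T) = -33804*(-I*√705/4230) - 47023/(23589 - 1*(-18071)) = -(-1878)*I*√705/235 - 47023/(23589 + 18071) = 1878*I*√705/235 - 47023/41660 = -47023/41660 + 1878*I*√705/235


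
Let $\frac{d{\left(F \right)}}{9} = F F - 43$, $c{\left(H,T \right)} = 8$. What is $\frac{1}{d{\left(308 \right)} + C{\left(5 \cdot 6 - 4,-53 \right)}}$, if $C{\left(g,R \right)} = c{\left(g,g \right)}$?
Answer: $\frac{1}{853397} \approx 1.1718 \cdot 10^{-6}$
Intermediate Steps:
$C{\left(g,R \right)} = 8$
$d{\left(F \right)} = -387 + 9 F^{2}$ ($d{\left(F \right)} = 9 \left(F F - 43\right) = 9 \left(F^{2} - 43\right) = 9 \left(-43 + F^{2}\right) = -387 + 9 F^{2}$)
$\frac{1}{d{\left(308 \right)} + C{\left(5 \cdot 6 - 4,-53 \right)}} = \frac{1}{\left(-387 + 9 \cdot 308^{2}\right) + 8} = \frac{1}{\left(-387 + 9 \cdot 94864\right) + 8} = \frac{1}{\left(-387 + 853776\right) + 8} = \frac{1}{853389 + 8} = \frac{1}{853397}$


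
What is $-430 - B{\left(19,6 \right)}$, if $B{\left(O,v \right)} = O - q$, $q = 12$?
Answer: $-437$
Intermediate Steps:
$B{\left(O,v \right)} = -12 + O$ ($B{\left(O,v \right)} = O - 12 = -12 + O$)
$-430 - B{\left(19,6 \right)} = -430 - \left(-12 + 19\right) = -430 - 7 = -437$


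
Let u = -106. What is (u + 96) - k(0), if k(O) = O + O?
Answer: -10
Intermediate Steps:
k(O) = 2*O
(u + 96) - k(0) = (-106 + 96) - 2*0 = -10 - 1*0 = -10 + 0 = -10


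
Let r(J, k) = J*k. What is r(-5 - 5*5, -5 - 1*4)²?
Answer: 72900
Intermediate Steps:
r(-5 - 5*5, -5 - 1*4)² = ((-5 - 5*5)*(-5 - 1*4))² = ((-5 - 25)*(-5 - 4))² = (-30*(-9))² = 270² = 72900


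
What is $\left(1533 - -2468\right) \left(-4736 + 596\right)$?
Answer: $-16564140$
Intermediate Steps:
$\left(1533 - -2468\right) \left(-4736 + 596\right) = \left(1533 + 2468\right) \left(-4140\right) = 4001 \left(-4140\right) = -16564140$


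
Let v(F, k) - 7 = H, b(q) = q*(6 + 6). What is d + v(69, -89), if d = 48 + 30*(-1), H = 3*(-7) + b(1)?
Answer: 16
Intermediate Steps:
b(q) = 12*q (b(q) = q*12 = 12*q)
H = -9 (H = 3*(-7) + 12*1 = -21 + 12 = -9)
v(F, k) = -2 (v(F, k) = 7 - 9 = -2)
d = 18 (d = 48 - 30 = 18)
d + v(69, -89) = 18 - 2 = 16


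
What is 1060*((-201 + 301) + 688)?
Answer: 835280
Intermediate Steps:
1060*((-201 + 301) + 688) = 1060*(100 + 688) = 1060*788 = 835280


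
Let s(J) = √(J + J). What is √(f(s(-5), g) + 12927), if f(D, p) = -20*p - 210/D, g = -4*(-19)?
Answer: √(11407 + 21*I*√10) ≈ 106.8 + 0.3109*I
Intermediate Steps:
g = 76
s(J) = √2*√J (s(J) = √(2*J) = √2*√J)
f(D, p) = -210/D - 20*p
√(f(s(-5), g) + 12927) = √((-210*(-I*√10/10) - 20*76) + 12927) = √((-210*(-I*√10/10) - 1520) + 12927) = √((-(-21)*I*√10 - 1520) + 12927) = √((21*I*√10 - 1520) + 12927) = √((-1520 + 21*I*√10) + 12927) = √(11407 + 21*I*√10)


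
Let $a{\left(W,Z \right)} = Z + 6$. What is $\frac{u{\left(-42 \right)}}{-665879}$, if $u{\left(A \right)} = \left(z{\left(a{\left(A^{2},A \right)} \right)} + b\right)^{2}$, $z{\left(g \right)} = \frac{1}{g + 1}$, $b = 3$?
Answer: $- \frac{10816}{815701775} \approx -1.326 \cdot 10^{-5}$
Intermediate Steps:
$a{\left(W,Z \right)} = 6 + Z$
$z{\left(g \right)} = \frac{1}{1 + g}$
$u{\left(A \right)} = \left(3 + \frac{1}{7 + A}\right)^{2}$ ($u{\left(A \right)} = \left(\frac{1}{1 + \left(6 + A\right)} + 3\right)^{2} = \left(\frac{1}{7 + A} + 3\right)^{2} = \left(3 + \frac{1}{7 + A}\right)^{2}$)
$\frac{u{\left(-42 \right)}}{-665879} = \frac{\frac{1}{\left(7 - 42\right)^{2}} \left(22 + 3 \left(-42\right)\right)^{2}}{-665879} = \frac{\left(22 - 126\right)^{2}}{1225} \left(- \frac{1}{665879}\right) = \frac{\left(-104\right)^{2}}{1225} \left(- \frac{1}{665879}\right) = \frac{1}{1225} \cdot 10816 \left(- \frac{1}{665879}\right) = \frac{10816}{1225} \left(- \frac{1}{665879}\right) = - \frac{10816}{815701775}$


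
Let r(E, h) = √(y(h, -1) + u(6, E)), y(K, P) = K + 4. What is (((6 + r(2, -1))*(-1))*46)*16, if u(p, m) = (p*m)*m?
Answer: -4416 - 2208*√3 ≈ -8240.4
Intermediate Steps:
y(K, P) = 4 + K
u(p, m) = p*m² (u(p, m) = (m*p)*m = p*m²)
r(E, h) = √(4 + h + 6*E²) (r(E, h) = √((4 + h) + 6*E²) = √(4 + h + 6*E²))
(((6 + r(2, -1))*(-1))*46)*16 = (((6 + √(4 - 1 + 6*2²))*(-1))*46)*16 = (((6 + √(4 - 1 + 6*4))*(-1))*46)*16 = (((6 + √(4 - 1 + 24))*(-1))*46)*16 = (((6 + √27)*(-1))*46)*16 = (((6 + 3*√3)*(-1))*46)*16 = ((-6 - 3*√3)*46)*16 = (-276 - 138*√3)*16 = -4416 - 2208*√3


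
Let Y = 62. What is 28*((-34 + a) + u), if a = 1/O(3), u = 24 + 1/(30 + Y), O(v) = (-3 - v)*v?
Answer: -58219/207 ≈ -281.25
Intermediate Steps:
O(v) = v*(-3 - v)
u = 2209/92 (u = 24 + 1/(30 + 62) = 24 + 1/92 = 2209/92 ≈ 24.011)
a = -1/18 (a = 1/(-1*3*(3 + 3)) = 1/(-1*3*6) = 1/(-18) = -1/18 ≈ -0.055556)
28*((-34 + a) + u) = 28*((-34 - 1/18) + 2209/92) = 28*(-613/18 + 2209/92) = 28*(-8317/828) = -58219/207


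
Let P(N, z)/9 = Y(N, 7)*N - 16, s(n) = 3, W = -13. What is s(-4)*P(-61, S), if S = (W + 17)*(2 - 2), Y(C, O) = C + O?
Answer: 88506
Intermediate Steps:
S = 0 (S = (-13 + 17)*(2 - 2) = 4*0 = 0)
P(N, z) = -144 + 9*N*(7 + N) (P(N, z) = 9*((N + 7)*N - 16) = 9*((7 + N)*N - 16) = 9*(N*(7 + N) - 16) = 9*(-16 + N*(7 + N)) = -144 + 9*N*(7 + N))
s(-4)*P(-61, S) = 3*(-144 + 9*(-61)*(7 - 61)) = 3*(-144 + 9*(-61)*(-54)) = 3*(-144 + 29646) = 3*29502 = 88506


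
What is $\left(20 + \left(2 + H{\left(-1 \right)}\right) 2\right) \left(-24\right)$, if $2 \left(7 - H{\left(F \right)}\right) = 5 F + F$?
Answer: $-1056$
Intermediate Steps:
$H{\left(F \right)} = 7 - 3 F$ ($H{\left(F \right)} = 7 - \frac{5 F + F}{2} = 7 - \frac{6 F}{2} = 7 - 3 F$)
$\left(20 + \left(2 + H{\left(-1 \right)}\right) 2\right) \left(-24\right) = \left(20 + \left(2 + \left(7 - -3\right)\right) 2\right) \left(-24\right) = \left(20 + \left(2 + \left(7 + 3\right)\right) 2\right) \left(-24\right) = \left(20 + \left(2 + 10\right) 2\right) \left(-24\right) = \left(20 + 12 \cdot 2\right) \left(-24\right) = \left(20 + 24\right) \left(-24\right) = 44 \left(-24\right) = -1056$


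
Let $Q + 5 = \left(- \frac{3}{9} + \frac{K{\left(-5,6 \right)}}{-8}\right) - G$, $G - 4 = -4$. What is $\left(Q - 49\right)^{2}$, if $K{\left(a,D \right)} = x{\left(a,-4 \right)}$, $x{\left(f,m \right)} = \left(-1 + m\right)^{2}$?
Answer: $\frac{1901641}{576} \approx 3301.5$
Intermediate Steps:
$G = 0$ ($G = 4 - 4 = 0$)
$K{\left(a,D \right)} = 25$ ($K{\left(a,D \right)} = \left(-1 - 4\right)^{2} = \left(-5\right)^{2} = 25$)
$Q = - \frac{203}{24}$ ($Q = -5 + \left(\left(- \frac{3}{9} + \frac{25}{-8}\right) - 0\right) = -5 + \left(\left(\left(-3\right) \frac{1}{9} + 25 \left(- \frac{1}{8}\right)\right) + 0\right) = -5 + \left(\left(- \frac{1}{3} - \frac{25}{8}\right) + 0\right) = -5 + \left(- \frac{83}{24} + 0\right) = -5 - \frac{83}{24} = - \frac{203}{24} \approx -8.4583$)
$\left(Q - 49\right)^{2} = \left(- \frac{203}{24} - 49\right)^{2} = \left(- \frac{1379}{24}\right)^{2} = \frac{1901641}{576}$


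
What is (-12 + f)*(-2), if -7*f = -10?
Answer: 148/7 ≈ 21.143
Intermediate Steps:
f = 10/7 (f = -1/7*(-10) = 10/7 ≈ 1.4286)
(-12 + f)*(-2) = (-12 + 10/7)*(-2) = -74/7*(-2) = 148/7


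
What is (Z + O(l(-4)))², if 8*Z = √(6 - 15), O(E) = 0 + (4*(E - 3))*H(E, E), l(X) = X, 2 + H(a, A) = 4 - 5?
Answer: 451575/64 + 63*I ≈ 7055.9 + 63.0*I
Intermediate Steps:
H(a, A) = -3 (H(a, A) = -2 + (4 - 5) = -2 - 1 = -3)
O(E) = 36 - 12*E (O(E) = 0 + (4*(E - 3))*(-3) = 0 + (4*(-3 + E))*(-3) = 0 + (-12 + 4*E)*(-3) = 0 + (36 - 12*E) = 36 - 12*E)
Z = 3*I/8 (Z = √(6 - 15)/8 = √(-9)/8 = (3*I)/8 = 3*I/8 ≈ 0.375*I)
(Z + O(l(-4)))² = (3*I/8 + (36 - 12*(-4)))² = (3*I/8 + (36 + 48))² = (3*I/8 + 84)² = (84 + 3*I/8)²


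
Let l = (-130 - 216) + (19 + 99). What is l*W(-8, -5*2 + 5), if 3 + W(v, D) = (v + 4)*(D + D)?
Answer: -8436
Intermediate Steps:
W(v, D) = -3 + 2*D*(4 + v) (W(v, D) = -3 + (v + 4)*(D + D) = -3 + (4 + v)*(2*D) = -3 + 2*D*(4 + v))
l = -228 (l = -346 + 118 = -228)
l*W(-8, -5*2 + 5) = -228*(-3 + 8*(-5*2 + 5) + 2*(-5*2 + 5)*(-8)) = -228*(-3 + 8*(-10 + 5) + 2*(-10 + 5)*(-8)) = -228*(-3 + 8*(-5) + 2*(-5)*(-8)) = -228*(-3 - 40 + 80) = -228*37 = -8436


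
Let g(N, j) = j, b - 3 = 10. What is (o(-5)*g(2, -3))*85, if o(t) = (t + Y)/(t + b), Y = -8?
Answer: 3315/8 ≈ 414.38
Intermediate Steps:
b = 13 (b = 3 + 10 = 13)
o(t) = (-8 + t)/(13 + t) (o(t) = (t - 8)/(t + 13) = (-8 + t)/(13 + t))
(o(-5)*g(2, -3))*85 = (((-8 - 5)/(13 - 5))*(-3))*85 = ((-13/8)*(-3))*85 = (((1/8)*(-13))*(-3))*85 = -13/8*(-3)*85 = (39/8)*85 = 3315/8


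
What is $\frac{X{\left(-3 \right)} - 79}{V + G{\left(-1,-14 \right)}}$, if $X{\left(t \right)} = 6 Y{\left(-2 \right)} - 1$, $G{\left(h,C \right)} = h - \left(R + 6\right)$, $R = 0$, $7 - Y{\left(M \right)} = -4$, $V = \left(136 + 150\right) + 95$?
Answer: $- \frac{7}{187} \approx -0.037433$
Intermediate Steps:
$V = 381$ ($V = 286 + 95 = 381$)
$Y{\left(M \right)} = 11$ ($Y{\left(M \right)} = 7 - -4 = 7 + 4 = 11$)
$G{\left(h,C \right)} = -6 + h$ ($G{\left(h,C \right)} = h - \left(0 + 6\right) = h - 6 = -6 + h$)
$X{\left(t \right)} = 65$ ($X{\left(t \right)} = 6 \cdot 11 - 1 = 66 - 1 = 65$)
$\frac{X{\left(-3 \right)} - 79}{V + G{\left(-1,-14 \right)}} = \frac{65 - 79}{381 - 7} = - \frac{14}{381 - 7} = - \frac{14}{374} = \left(-14\right) \frac{1}{374} = - \frac{7}{187}$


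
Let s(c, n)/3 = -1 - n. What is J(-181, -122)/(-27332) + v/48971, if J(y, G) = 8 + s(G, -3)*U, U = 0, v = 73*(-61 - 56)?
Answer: -4496815/25739911 ≈ -0.17470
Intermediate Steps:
v = -8541 (v = 73*(-117) = -8541)
s(c, n) = -3 - 3*n (s(c, n) = 3*(-1 - n) = -3 - 3*n)
J(y, G) = 8 (J(y, G) = 8 + (-3 - 3*(-3))*0 = 8 + (-3 + 9)*0 = 8 + 6*0 = 8 + 0 = 8)
J(-181, -122)/(-27332) + v/48971 = 8/(-27332) - 8541/48971 = 8*(-1/27332) - 8541*1/48971 = -2/6833 - 657/3767 = -4496815/25739911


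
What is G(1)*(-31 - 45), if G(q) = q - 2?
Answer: 76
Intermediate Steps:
G(q) = -2 + q
G(1)*(-31 - 45) = (-2 + 1)*(-31 - 45) = -1*(-76) = 76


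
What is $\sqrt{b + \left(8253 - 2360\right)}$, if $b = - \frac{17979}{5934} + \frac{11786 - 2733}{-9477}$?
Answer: $\frac{\sqrt{2838634400030182}}{694278} \approx 76.74$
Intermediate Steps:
$b = - \frac{74702495}{18745506}$ ($b = \left(-17979\right) \frac{1}{5934} + 9053 \left(- \frac{1}{9477}\right) = - \frac{5993}{1978} - \frac{9053}{9477} = - \frac{74702495}{18745506} \approx -3.9851$)
$\sqrt{b + \left(8253 - 2360\right)} = \sqrt{- \frac{74702495}{18745506} + \left(8253 - 2360\right)} = \sqrt{- \frac{74702495}{18745506} + 5893} = \sqrt{\frac{110392564363}{18745506}} = \frac{\sqrt{2838634400030182}}{694278}$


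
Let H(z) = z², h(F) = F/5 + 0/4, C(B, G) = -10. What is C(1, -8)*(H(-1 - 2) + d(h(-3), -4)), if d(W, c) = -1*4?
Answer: -50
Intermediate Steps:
h(F) = F/5 (h(F) = F*(⅕) + 0*(¼) = F/5 + 0 = F/5)
d(W, c) = -4
C(1, -8)*(H(-1 - 2) + d(h(-3), -4)) = -10*((-1 - 2)² - 4) = -10*((-3)² - 4) = -10*(9 - 4) = -10*5 = -50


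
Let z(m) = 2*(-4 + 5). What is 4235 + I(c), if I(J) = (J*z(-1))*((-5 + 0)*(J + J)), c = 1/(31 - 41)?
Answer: 21174/5 ≈ 4234.8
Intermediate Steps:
z(m) = 2 (z(m) = 2*1 = 2)
c = -⅒ (c = 1/(-10) = -⅒ ≈ -0.10000)
I(J) = -20*J² (I(J) = (J*2)*((-5 + 0)*(J + J)) = (2*J)*(-10*J) = -20*J²)
4235 + I(c) = 4235 - 20*(-⅒)² = 4235 - 20*1/100 = 4235 - ⅕ = 21174/5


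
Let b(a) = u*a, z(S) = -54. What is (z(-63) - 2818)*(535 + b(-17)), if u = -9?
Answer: -1975936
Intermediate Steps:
b(a) = -9*a
(z(-63) - 2818)*(535 + b(-17)) = (-54 - 2818)*(535 - 9*(-17)) = -2872*(535 + 153) = -2872*688 = -1975936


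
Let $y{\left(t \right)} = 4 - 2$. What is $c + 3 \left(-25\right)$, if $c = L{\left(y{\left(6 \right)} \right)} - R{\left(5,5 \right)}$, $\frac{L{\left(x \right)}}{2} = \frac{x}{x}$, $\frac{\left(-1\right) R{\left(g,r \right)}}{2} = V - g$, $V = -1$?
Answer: $-85$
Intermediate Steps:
$R{\left(g,r \right)} = 2 + 2 g$ ($R{\left(g,r \right)} = - 2 \left(-1 - g\right) = 2 + 2 g$)
$y{\left(t \right)} = 2$ ($y{\left(t \right)} = 4 - 2 = 2$)
$L{\left(x \right)} = 2$ ($L{\left(x \right)} = 2 \frac{x}{x} = 2 \cdot 1 = 2$)
$c = -10$ ($c = 2 - \left(2 + 2 \cdot 5\right) = 2 - \left(2 + 10\right) = 2 - 12 = -10$)
$c + 3 \left(-25\right) = -10 + 3 \left(-25\right) = -10 - 75 = -85$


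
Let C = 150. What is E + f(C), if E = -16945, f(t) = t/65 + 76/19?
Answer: -220203/13 ≈ -16939.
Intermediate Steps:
f(t) = 4 + t/65 (f(t) = t*(1/65) + 76*(1/19) = t/65 + 4 = 4 + t/65)
E + f(C) = -16945 + (4 + (1/65)*150) = -16945 + (4 + 30/13) = -16945 + 82/13 = -220203/13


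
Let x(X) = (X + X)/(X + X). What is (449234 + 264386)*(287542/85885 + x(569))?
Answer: 53296995148/17177 ≈ 3.1028e+6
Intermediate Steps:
x(X) = 1 (x(X) = (2*X)/((2*X)) = (2*X)*(1/(2*X)) = 1)
(449234 + 264386)*(287542/85885 + x(569)) = (449234 + 264386)*(287542/85885 + 1) = 713620*(287542*(1/85885) + 1) = 713620*(287542/85885 + 1) = 713620*(373427/85885) = 53296995148/17177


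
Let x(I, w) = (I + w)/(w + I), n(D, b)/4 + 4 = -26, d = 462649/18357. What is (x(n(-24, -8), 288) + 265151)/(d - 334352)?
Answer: -4867395264/6137237015 ≈ -0.79309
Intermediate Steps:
d = 462649/18357 (d = 462649*(1/18357) = 462649/18357 ≈ 25.203)
n(D, b) = -120 (n(D, b) = -16 + 4*(-26) = -16 - 104 = -120)
x(I, w) = 1 (x(I, w) = (I + w)/(I + w) = 1)
(x(n(-24, -8), 288) + 265151)/(d - 334352) = (1 + 265151)/(462649/18357 - 334352) = 265152/(-6137237015/18357) = 265152*(-18357/6137237015) = -4867395264/6137237015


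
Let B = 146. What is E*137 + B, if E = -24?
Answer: -3142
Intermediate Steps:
E*137 + B = -24*137 + 146 = -3288 + 146 = -3142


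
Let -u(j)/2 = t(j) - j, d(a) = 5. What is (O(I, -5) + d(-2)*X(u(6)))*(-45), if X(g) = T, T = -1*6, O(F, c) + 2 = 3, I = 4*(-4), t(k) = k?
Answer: 1305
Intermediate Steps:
I = -16
u(j) = 0 (u(j) = -2*(j - j) = -2*0 = 0)
O(F, c) = 1 (O(F, c) = -2 + 3 = 1)
T = -6
X(g) = -6
(O(I, -5) + d(-2)*X(u(6)))*(-45) = (1 + 5*(-6))*(-45) = (1 - 30)*(-45) = -29*(-45) = 1305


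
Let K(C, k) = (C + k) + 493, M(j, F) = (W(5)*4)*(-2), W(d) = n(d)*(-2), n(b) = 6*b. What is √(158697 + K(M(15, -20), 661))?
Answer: √160331 ≈ 400.41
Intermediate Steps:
W(d) = -12*d (W(d) = (6*d)*(-2) = -12*d)
M(j, F) = 480 (M(j, F) = (-12*5*4)*(-2) = -60*4*(-2) = -240*(-2) = 480)
K(C, k) = 493 + C + k
√(158697 + K(M(15, -20), 661)) = √(158697 + (493 + 480 + 661)) = √(158697 + 1634) = √160331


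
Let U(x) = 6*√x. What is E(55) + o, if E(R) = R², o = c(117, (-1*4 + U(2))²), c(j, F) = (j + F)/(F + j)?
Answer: 3026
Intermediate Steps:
c(j, F) = 1 (c(j, F) = (F + j)/(F + j) = 1)
o = 1
E(55) + o = 55² + 1 = 3025 + 1 = 3026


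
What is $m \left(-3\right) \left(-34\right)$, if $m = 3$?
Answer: $306$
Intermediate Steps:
$m \left(-3\right) \left(-34\right) = 3 \left(-3\right) \left(-34\right) = \left(-9\right) \left(-34\right) = 306$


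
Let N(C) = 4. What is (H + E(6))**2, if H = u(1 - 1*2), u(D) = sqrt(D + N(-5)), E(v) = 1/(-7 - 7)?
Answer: 589/196 - sqrt(3)/7 ≈ 2.7577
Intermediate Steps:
E(v) = -1/14 (E(v) = 1/(-14) = -1/14)
u(D) = sqrt(4 + D) (u(D) = sqrt(D + 4) = sqrt(4 + D))
H = sqrt(3) (H = sqrt(4 + (1 - 1*2)) = sqrt(4 + (1 - 2)) = sqrt(4 - 1) = sqrt(3) ≈ 1.7320)
(H + E(6))**2 = (sqrt(3) - 1/14)**2 = (-1/14 + sqrt(3))**2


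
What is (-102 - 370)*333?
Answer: -157176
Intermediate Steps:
(-102 - 370)*333 = -472*333 = -157176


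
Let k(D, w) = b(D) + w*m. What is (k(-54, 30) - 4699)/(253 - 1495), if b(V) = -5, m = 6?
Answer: 754/207 ≈ 3.6425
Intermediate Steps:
k(D, w) = -5 + 6*w (k(D, w) = -5 + w*6 = -5 + 6*w)
(k(-54, 30) - 4699)/(253 - 1495) = ((-5 + 6*30) - 4699)/(253 - 1495) = ((-5 + 180) - 4699)/(-1242) = (175 - 4699)*(-1/1242) = -4524*(-1/1242) = 754/207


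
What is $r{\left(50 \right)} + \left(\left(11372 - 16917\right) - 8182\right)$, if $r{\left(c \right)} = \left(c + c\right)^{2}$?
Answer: $-3727$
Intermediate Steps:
$r{\left(c \right)} = 4 c^{2}$ ($r{\left(c \right)} = \left(2 c\right)^{2} = 4 c^{2}$)
$r{\left(50 \right)} + \left(\left(11372 - 16917\right) - 8182\right) = 4 \cdot 50^{2} + \left(\left(11372 - 16917\right) - 8182\right) = 4 \cdot 2500 - 13727 = 10000 - 13727 = -3727$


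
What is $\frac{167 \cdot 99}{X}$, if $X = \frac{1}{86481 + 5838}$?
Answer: $1526310027$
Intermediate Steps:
$X = \frac{1}{92319} \approx 1.0832 \cdot 10^{-5}$
$\frac{167 \cdot 99}{X} = 167 \cdot 99 \frac{1}{\frac{1}{92319}} = 16533 \cdot 92319 = 1526310027$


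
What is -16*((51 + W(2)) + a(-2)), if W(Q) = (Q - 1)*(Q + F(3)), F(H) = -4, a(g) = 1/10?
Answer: -3928/5 ≈ -785.60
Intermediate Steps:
a(g) = ⅒
W(Q) = (-1 + Q)*(-4 + Q) (W(Q) = (Q - 1)*(Q - 4) = (-1 + Q)*(-4 + Q))
-16*((51 + W(2)) + a(-2)) = -16*((51 + (4 + 2² - 5*2)) + ⅒) = -16*((51 + (4 + 4 - 10)) + ⅒) = -16*((51 - 2) + ⅒) = -16*(49 + ⅒) = -16*491/10 = -3928/5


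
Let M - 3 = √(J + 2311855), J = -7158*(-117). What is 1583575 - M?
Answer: 1583572 - √3149341 ≈ 1.5818e+6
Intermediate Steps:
J = 837486
M = 3 + √3149341 (M = 3 + √(837486 + 2311855) = 3 + √3149341 ≈ 1777.6)
1583575 - M = 1583575 - (3 + √3149341) = 1583575 + (-3 - √3149341) = 1583572 - √3149341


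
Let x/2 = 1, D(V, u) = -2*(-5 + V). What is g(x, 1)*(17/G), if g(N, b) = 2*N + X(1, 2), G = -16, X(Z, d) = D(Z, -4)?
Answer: -51/4 ≈ -12.750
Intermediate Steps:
D(V, u) = 10 - 2*V
X(Z, d) = 10 - 2*Z
x = 2 (x = 2*1 = 2)
g(N, b) = 8 + 2*N (g(N, b) = 2*N + (10 - 2*1) = 2*N + (10 - 2) = 2*N + 8 = 8 + 2*N)
g(x, 1)*(17/G) = (8 + 2*2)*(17/(-16)) = (8 + 4)*(17*(-1/16)) = 12*(-17/16) = -51/4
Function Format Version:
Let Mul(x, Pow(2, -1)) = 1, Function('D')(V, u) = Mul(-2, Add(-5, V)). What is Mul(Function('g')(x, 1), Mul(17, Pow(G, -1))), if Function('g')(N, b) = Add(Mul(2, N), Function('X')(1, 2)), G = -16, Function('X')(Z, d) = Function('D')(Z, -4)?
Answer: Rational(-51, 4) ≈ -12.750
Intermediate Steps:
Function('D')(V, u) = Add(10, Mul(-2, V))
Function('X')(Z, d) = Add(10, Mul(-2, Z))
x = 2 (x = Mul(2, 1) = 2)
Function('g')(N, b) = Add(8, Mul(2, N)) (Function('g')(N, b) = Add(Mul(2, N), Add(10, Mul(-2, 1))) = Add(Mul(2, N), Add(10, -2)) = Add(Mul(2, N), 8) = Add(8, Mul(2, N)))
Mul(Function('g')(x, 1), Mul(17, Pow(G, -1))) = Mul(Add(8, Mul(2, 2)), Mul(17, Pow(-16, -1))) = Mul(Add(8, 4), Mul(17, Rational(-1, 16))) = Mul(12, Rational(-17, 16)) = Rational(-51, 4)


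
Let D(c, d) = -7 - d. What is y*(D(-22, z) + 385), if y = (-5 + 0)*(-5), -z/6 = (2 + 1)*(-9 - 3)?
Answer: 4050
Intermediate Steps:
z = 216 (z = -6*(2 + 1)*(-9 - 3) = -18*(-12) = -6*(-36) = 216)
y = 25 (y = -5*(-5) = 25)
y*(D(-22, z) + 385) = 25*((-7 - 1*216) + 385) = 25*((-7 - 216) + 385) = 25*(-223 + 385) = 25*162 = 4050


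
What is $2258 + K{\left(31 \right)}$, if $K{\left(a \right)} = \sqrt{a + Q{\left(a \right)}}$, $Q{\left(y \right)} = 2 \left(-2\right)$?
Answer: $2258 + 3 \sqrt{3} \approx 2263.2$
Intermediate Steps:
$Q{\left(y \right)} = -4$
$K{\left(a \right)} = \sqrt{-4 + a}$ ($K{\left(a \right)} = \sqrt{a - 4} = \sqrt{-4 + a}$)
$2258 + K{\left(31 \right)} = 2258 + \sqrt{-4 + 31} = 2258 + \sqrt{27} = 2258 + 3 \sqrt{3}$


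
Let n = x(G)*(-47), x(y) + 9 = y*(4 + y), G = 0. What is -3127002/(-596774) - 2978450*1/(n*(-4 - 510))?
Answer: 614335137286/32437949157 ≈ 18.939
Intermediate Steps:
x(y) = -9 + y*(4 + y)
n = 423 (n = (-9 + 0**2 + 4*0)*(-47) = (-9 + 0 + 0)*(-47) = -9*(-47) = 423)
-3127002/(-596774) - 2978450*1/(n*(-4 - 510)) = -3127002/(-596774) - 2978450*1/(423*(-4 - 510)) = -3127002*(-1/596774) - 2978450/(423*(-514)) = 1563501/298387 - 2978450/(-217422) = 1563501/298387 - 2978450*(-1/217422) = 1563501/298387 + 1489225/108711 = 614335137286/32437949157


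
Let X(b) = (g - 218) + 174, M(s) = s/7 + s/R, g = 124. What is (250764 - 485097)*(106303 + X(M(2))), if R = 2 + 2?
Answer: -24929047539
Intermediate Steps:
R = 4
M(s) = 11*s/28 (M(s) = s/7 + s/4 = 11*s/28)
X(b) = 80 (X(b) = (124 - 218) + 174 = -94 + 174 = 80)
(250764 - 485097)*(106303 + X(M(2))) = (250764 - 485097)*(106303 + 80) = -234333*106383 = -24929047539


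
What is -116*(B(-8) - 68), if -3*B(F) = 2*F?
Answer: 21808/3 ≈ 7269.3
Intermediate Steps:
B(F) = -2*F/3
-116*(B(-8) - 68) = -116*(-2/3*(-8) - 68) = -116*(16/3 - 68) = -116*(-188/3) = 21808/3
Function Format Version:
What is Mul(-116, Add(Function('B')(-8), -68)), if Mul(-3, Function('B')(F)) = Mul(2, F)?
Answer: Rational(21808, 3) ≈ 7269.3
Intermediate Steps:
Function('B')(F) = Mul(Rational(-2, 3), F) (Function('B')(F) = Mul(Rational(-1, 3), Mul(2, F)) = Mul(Rational(-2, 3), F))
Mul(-116, Add(Function('B')(-8), -68)) = Mul(-116, Add(Mul(Rational(-2, 3), -8), -68)) = Mul(-116, Add(Rational(16, 3), -68)) = Mul(-116, Rational(-188, 3)) = Rational(21808, 3)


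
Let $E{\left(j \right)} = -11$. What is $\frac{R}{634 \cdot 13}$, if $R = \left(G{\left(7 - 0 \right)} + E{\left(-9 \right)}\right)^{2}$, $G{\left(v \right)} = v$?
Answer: $\frac{8}{4121} \approx 0.0019413$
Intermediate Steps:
$R = 16$ ($R = \left(\left(7 - 0\right) - 11\right)^{2} = \left(\left(7 + 0\right) - 11\right)^{2} = \left(7 - 11\right)^{2} = \left(-4\right)^{2} = 16$)
$\frac{R}{634 \cdot 13} = \frac{16}{634 \cdot 13} = \frac{16}{8242} = 16 \cdot \frac{1}{8242} = \frac{8}{4121}$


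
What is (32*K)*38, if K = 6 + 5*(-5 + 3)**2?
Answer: 31616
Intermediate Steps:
K = 26 (K = 6 + 5*(-2)**2 = 6 + 5*4 = 6 + 20 = 26)
(32*K)*38 = (32*26)*38 = 832*38 = 31616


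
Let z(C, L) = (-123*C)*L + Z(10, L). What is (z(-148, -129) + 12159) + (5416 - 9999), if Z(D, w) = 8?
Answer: -2340732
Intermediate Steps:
z(C, L) = 8 - 123*C*L (z(C, L) = (-123*C)*L + 8 = -123*C*L + 8 = 8 - 123*C*L)
(z(-148, -129) + 12159) + (5416 - 9999) = ((8 - 123*(-148)*(-129)) + 12159) + (5416 - 9999) = ((8 - 2348316) + 12159) - 4583 = (-2348308 + 12159) - 4583 = -2336149 - 4583 = -2340732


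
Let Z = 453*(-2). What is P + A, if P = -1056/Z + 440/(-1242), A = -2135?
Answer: -200125009/93771 ≈ -2134.2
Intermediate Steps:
Z = -906
P = 76076/93771 (P = -1056/(-906) + 440/(-1242) = -1056*(-1/906) + 440*(-1/1242) = 176/151 - 220/621 = 76076/93771 ≈ 0.81130)
P + A = 76076/93771 - 2135 = -200125009/93771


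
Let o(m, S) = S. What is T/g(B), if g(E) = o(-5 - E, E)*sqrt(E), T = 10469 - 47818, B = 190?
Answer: -37349*sqrt(190)/36100 ≈ -14.261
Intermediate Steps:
T = -37349
g(E) = E**(3/2) (g(E) = E*sqrt(E) = E**(3/2))
T/g(B) = -37349*sqrt(190)/36100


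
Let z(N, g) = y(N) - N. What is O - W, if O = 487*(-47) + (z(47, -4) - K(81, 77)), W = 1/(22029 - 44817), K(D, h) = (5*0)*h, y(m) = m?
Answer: -521594531/22788 ≈ -22889.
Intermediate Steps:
K(D, h) = 0 (K(D, h) = 0*h = 0)
z(N, g) = 0 (z(N, g) = N - N = 0)
W = -1/22788 (W = 1/(-22788) = -1/22788 ≈ -4.3883e-5)
O = -22889 (O = 487*(-47) + (0 - 1*0) = -22889 + (0 + 0) = -22889 + 0 = -22889)
O - W = -22889 - 1*(-1/22788) = -22889 + 1/22788 = -521594531/22788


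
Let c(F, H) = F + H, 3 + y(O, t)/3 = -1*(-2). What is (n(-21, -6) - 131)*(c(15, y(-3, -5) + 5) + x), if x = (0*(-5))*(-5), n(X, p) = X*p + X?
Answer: -442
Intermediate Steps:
n(X, p) = X + X*p
x = 0 (x = 0*(-5) = 0)
y(O, t) = -3 (y(O, t) = -9 + 3*(-1*(-2)) = -9 + 3*2 = -9 + 6 = -3)
(n(-21, -6) - 131)*(c(15, y(-3, -5) + 5) + x) = (-21*(1 - 6) - 131)*((15 + (-3 + 5)) + 0) = (-21*(-5) - 131)*((15 + 2) + 0) = (105 - 131)*(17 + 0) = -26*17 = -442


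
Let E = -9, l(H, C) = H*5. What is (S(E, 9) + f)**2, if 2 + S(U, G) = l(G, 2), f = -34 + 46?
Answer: 3025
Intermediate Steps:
l(H, C) = 5*H
f = 12
S(U, G) = -2 + 5*G
(S(E, 9) + f)**2 = ((-2 + 5*9) + 12)**2 = ((-2 + 45) + 12)**2 = (43 + 12)**2 = 55**2 = 3025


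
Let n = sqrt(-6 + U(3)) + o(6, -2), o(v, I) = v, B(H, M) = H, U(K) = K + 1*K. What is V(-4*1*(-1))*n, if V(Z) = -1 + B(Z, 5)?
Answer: 18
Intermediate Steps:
U(K) = 2*K (U(K) = K + K = 2*K)
V(Z) = -1 + Z
n = 6 (n = sqrt(-6 + 2*3) + 6 = sqrt(-6 + 6) + 6 = sqrt(0) + 6 = 0 + 6 = 6)
V(-4*1*(-1))*n = (-1 - 4*1*(-1))*6 = (-1 - 4*(-1))*6 = (-1 + 4)*6 = 3*6 = 18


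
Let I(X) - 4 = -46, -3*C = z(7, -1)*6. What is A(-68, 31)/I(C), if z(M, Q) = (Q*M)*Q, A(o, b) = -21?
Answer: ½ ≈ 0.50000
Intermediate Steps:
z(M, Q) = M*Q² (z(M, Q) = (M*Q)*Q = M*Q²)
C = -14 (C = -7*(-1)²*6/3 = -7*1*6/3 = -7*6/3 = -⅓*42 = -14)
I(X) = -42 (I(X) = 4 - 46 = -42)
A(-68, 31)/I(C) = -21/(-42) = -21*(-1/42) = ½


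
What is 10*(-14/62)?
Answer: -70/31 ≈ -2.2581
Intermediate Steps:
10*(-14/62) = 10*(-14*1/62) = 10*(-7/31) = -70/31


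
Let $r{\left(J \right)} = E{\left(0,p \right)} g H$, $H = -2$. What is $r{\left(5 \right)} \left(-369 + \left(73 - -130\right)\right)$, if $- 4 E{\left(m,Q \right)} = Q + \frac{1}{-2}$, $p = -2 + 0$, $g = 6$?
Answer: $1245$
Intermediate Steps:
$p = -2$
$E{\left(m,Q \right)} = \frac{1}{8} - \frac{Q}{4}$ ($E{\left(m,Q \right)} = - \frac{Q + \frac{1}{-2}}{4} = - \frac{Q - \frac{1}{2}}{4} = - \frac{- \frac{1}{2} + Q}{4} = \frac{1}{8} - \frac{Q}{4}$)
$r{\left(J \right)} = - \frac{15}{2}$ ($r{\left(J \right)} = \left(\frac{1}{8} - - \frac{1}{2}\right) 6 \left(-2\right) = \left(\frac{1}{8} + \frac{1}{2}\right) \left(-12\right) = \frac{5}{8} \left(-12\right) = - \frac{15}{2}$)
$r{\left(5 \right)} \left(-369 + \left(73 - -130\right)\right) = - \frac{15 \left(-369 + \left(73 - -130\right)\right)}{2} = - \frac{15 \left(-369 + \left(73 + 130\right)\right)}{2} = - \frac{15 \left(-369 + 203\right)}{2} = \left(- \frac{15}{2}\right) \left(-166\right) = 1245$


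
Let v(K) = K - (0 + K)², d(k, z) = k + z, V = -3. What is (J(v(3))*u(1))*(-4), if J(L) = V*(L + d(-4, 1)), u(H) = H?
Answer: -108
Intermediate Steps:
v(K) = K - K²
J(L) = 9 - 3*L (J(L) = -3*(L + (-4 + 1)) = -3*(L - 3) = -3*(-3 + L) = 9 - 3*L)
(J(v(3))*u(1))*(-4) = ((9 - 9*(1 - 1*3))*1)*(-4) = ((9 - 9*(1 - 3))*1)*(-4) = ((9 - 9*(-2))*1)*(-4) = ((9 - 3*(-6))*1)*(-4) = ((9 + 18)*1)*(-4) = (27*1)*(-4) = 27*(-4) = -108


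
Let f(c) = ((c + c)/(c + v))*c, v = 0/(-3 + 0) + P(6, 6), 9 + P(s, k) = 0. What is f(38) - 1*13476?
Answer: -387916/29 ≈ -13376.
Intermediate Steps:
P(s, k) = -9 (P(s, k) = -9 + 0 = -9)
v = -9 (v = 0/(-3 + 0) - 9 = 0/(-3) - 9 = -⅓*0 - 9 = 0 - 9 = -9)
f(c) = 2*c²/(-9 + c) (f(c) = ((c + c)/(c - 9))*c = ((2*c)/(-9 + c))*c = (2*c/(-9 + c))*c = 2*c²/(-9 + c))
f(38) - 1*13476 = 2*38²/(-9 + 38) - 1*13476 = 2*1444/29 - 13476 = 2*1444*(1/29) - 13476 = 2888/29 - 13476 = -387916/29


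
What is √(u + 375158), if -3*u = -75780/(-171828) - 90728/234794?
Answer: √117790714866233115012187/560335881 ≈ 612.50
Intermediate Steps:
u = -30598313/1681007643 (u = -(-75780/(-171828) - 90728/234794)/3 = -(-75780*(-1/171828) - 90728*1/234794)/3 = -(2105/4773 - 45364/117397)/3 = -⅓*30598313/560335881 = -30598313/1681007643 ≈ -0.018202)
√(u + 375158) = √(-30598313/1681007643 + 375158) = √(630643434734281/1681007643) = √117790714866233115012187/560335881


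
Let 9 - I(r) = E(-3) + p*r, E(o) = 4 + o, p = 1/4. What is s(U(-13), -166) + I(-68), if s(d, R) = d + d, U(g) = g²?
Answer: 363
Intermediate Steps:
s(d, R) = 2*d
p = ¼ ≈ 0.25000
I(r) = 8 - r/4 (I(r) = 9 - ((4 - 3) + r/4) = 9 - (1 + r/4) = 9 + (-1 - r/4) = 8 - r/4)
s(U(-13), -166) + I(-68) = 2*(-13)² + (8 - ¼*(-68)) = 2*169 + (8 + 17) = 338 + 25 = 363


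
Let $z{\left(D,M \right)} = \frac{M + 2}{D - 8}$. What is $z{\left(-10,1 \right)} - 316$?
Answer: $- \frac{1897}{6} \approx -316.17$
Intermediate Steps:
$z{\left(D,M \right)} = \frac{2 + M}{-8 + D}$
$z{\left(-10,1 \right)} - 316 = \frac{2 + 1}{-8 - 10} - 316 = \frac{1}{-18} \cdot 3 - 316 = \left(- \frac{1}{18}\right) 3 - 316 = - \frac{1}{6} - 316 = - \frac{1897}{6}$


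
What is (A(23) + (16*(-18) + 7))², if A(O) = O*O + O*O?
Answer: 603729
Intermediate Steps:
A(O) = 2*O² (A(O) = O² + O² = 2*O²)
(A(23) + (16*(-18) + 7))² = (2*23² + (16*(-18) + 7))² = (2*529 + (-288 + 7))² = (1058 - 281)² = 777² = 603729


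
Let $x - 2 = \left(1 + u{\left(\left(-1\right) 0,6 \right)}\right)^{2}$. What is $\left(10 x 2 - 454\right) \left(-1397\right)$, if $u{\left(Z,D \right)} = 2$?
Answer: $326898$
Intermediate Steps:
$x = 11$ ($x = 2 + \left(1 + 2\right)^{2} = 2 + 3^{2} = 2 + 9 = 11$)
$\left(10 x 2 - 454\right) \left(-1397\right) = \left(10 \cdot 11 \cdot 2 - 454\right) \left(-1397\right) = \left(110 \cdot 2 - 454\right) \left(-1397\right) = \left(220 - 454\right) \left(-1397\right) = \left(-234\right) \left(-1397\right) = 326898$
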